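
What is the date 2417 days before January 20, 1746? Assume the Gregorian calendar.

June 9, 1739

−365 (one year) → Jan 20, 1745 (2052 left).
−366 (one year; includes Feb 29, 1744) → Jan 20, 1744 (1686 left).
−365 (one year) → Jan 20, 1743 (1321 left).
−365 (one year) → Jan 20, 1742 (956 left).
−365 (one year) → Jan 20, 1741 (591 left).
−366 (one year; includes Feb 29, 1740) → Jan 20, 1740 (225 left).
−20 → Dec 31, 1739 (end of Dec, 31 days; 205 left).
−31 → Nov 30, 1739 (end of Nov, 30 days; 174 left).
−30 → Oct 31, 1739 (end of Oct, 31 days; 144 left).
−31 → Sep 30, 1739 (end of Sep, 30 days; 113 left).
−30 → Aug 31, 1739 (end of Aug, 31 days; 83 left).
−31 → Jul 31, 1739 (end of Jul, 31 days; 52 left).
−31 → Jun 30, 1739 (end of Jun, 30 days; 21 left).
−21 → Jun 9, 1739.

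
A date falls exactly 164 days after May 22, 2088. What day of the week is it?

Tuesday

May 22, 2088 is a Saturday.
164 mod 7 = 3, so 164 days after a Saturday is Saturday + 3 = Tuesday.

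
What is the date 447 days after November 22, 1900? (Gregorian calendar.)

February 12, 1902

+365 (one year) → Nov 22, 1901 (82 left).
Nov has 30 days: +9 → Dec 1, 1901 (73 left).
Dec has 31 days: +31 → Jan 1, 1902 (42 left).
Jan has 31 days: +31 → Feb 1, 1902 (11 left).
+11 → Feb 12, 1902.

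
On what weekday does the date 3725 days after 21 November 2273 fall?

Saturday

First find the weekday of Nov 21, 2273. Doomsday rule: the anchor day for the 2200s is Friday. For year 73: 73÷12 = 6 r 1, and 1÷4 = 0, so 6+1+0 = 7.
Friday + 7 ≡ Friday — that's 2273's doomsday.
In November the doomsday date is Nov 7.
Nov 21 is 14 days after Nov 7; 14 mod 7 = 0, so Friday + 0 = Friday.
3725 mod 7 = 1, so 3725 days after a Friday is Friday + 1 = Saturday.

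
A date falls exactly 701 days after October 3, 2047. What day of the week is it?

First find the weekday of Oct 3, 2047. Doomsday rule: the anchor day for the 2000s is Tuesday. For year 47: 47÷12 = 3 r 11, and 11÷4 = 2, so 3+11+2 = 16.
Tuesday + 16 ≡ Thursday — that's 2047's doomsday.
In October the doomsday date is Oct 10.
Oct 3 is 7 days before Oct 10; 7 mod 7 = 0, so Thursday − 0 = Thursday.
701 mod 7 = 1, so 701 days after a Thursday is Thursday + 1 = Friday.

Friday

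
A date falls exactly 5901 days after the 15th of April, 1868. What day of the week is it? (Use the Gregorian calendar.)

First find the weekday of Apr 15, 1868. Doomsday rule: the anchor day for the 1800s is Friday. For year 68: 68÷12 = 5 r 8, and 8÷4 = 2, so 5+8+2 = 15.
Friday + 15 ≡ Saturday — that's 1868's doomsday.
In April the doomsday date is Apr 4.
Apr 15 is 11 days after Apr 4; 11 mod 7 = 4, so Saturday + 4 = Wednesday.
5901 mod 7 = 0, so 5901 days after a Wednesday is Wednesday + 0 = Wednesday.

Wednesday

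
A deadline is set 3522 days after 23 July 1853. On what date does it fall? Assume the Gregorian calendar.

+365 (one year) → Jul 23, 1854 (3157 left).
+365 (one year) → Jul 23, 1855 (2792 left).
+366 (one year; includes Feb 29, 1856) → Jul 23, 1856 (2426 left).
+365 (one year) → Jul 23, 1857 (2061 left).
+365 (one year) → Jul 23, 1858 (1696 left).
+365 (one year) → Jul 23, 1859 (1331 left).
+366 (one year; includes Feb 29, 1860) → Jul 23, 1860 (965 left).
+365 (one year) → Jul 23, 1861 (600 left).
+365 (one year) → Jul 23, 1862 (235 left).
Jul has 31 days: +9 → Aug 1, 1862 (226 left).
Aug has 31 days: +31 → Sep 1, 1862 (195 left).
Sep has 30 days: +30 → Oct 1, 1862 (165 left).
Oct has 31 days: +31 → Nov 1, 1862 (134 left).
Nov has 30 days: +30 → Dec 1, 1862 (104 left).
Dec has 31 days: +31 → Jan 1, 1863 (73 left).
Jan has 31 days: +31 → Feb 1, 1863 (42 left).
Feb has 28 days: +28 → Mar 1, 1863 (14 left).
+14 → Mar 15, 1863.

March 15, 1863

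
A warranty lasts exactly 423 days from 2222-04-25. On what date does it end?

June 22, 2223

+365 (one year) → Apr 25, 2223 (58 left).
Apr has 30 days: +6 → May 1, 2223 (52 left).
May has 31 days: +31 → Jun 1, 2223 (21 left).
+21 → Jun 22, 2223.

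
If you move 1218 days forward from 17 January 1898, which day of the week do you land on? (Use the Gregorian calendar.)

First find the weekday of Jan 17, 1898. Doomsday rule: the anchor day for the 1800s is Friday. For year 98: 98÷12 = 8 r 2, and 2÷4 = 0, so 8+2+0 = 10.
Friday + 10 ≡ Monday — that's 1898's doomsday.
In January the doomsday date is Jan 3 (1898 is not a leap year).
Jan 17 is 14 days after Jan 3; 14 mod 7 = 0, so Monday + 0 = Monday.
1218 mod 7 = 0, so 1218 days after a Monday is Monday + 0 = Monday.

Monday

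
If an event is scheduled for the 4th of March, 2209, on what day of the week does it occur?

Doomsday rule: the anchor day for the 2200s is Friday. For year 09: 9÷12 = 0 r 9, and 9÷4 = 2, so 0+9+2 = 11.
Friday + 11 ≡ Tuesday — that's 2209's doomsday.
In March the doomsday date is Mar 14.
Mar 4 is 10 days before Mar 14; 10 mod 7 = 3, so Tuesday − 3 = Saturday.

Saturday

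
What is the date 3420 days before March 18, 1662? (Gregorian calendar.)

−365 (one year) → Mar 18, 1661 (3055 left).
−365 (one year) → Mar 18, 1660 (2690 left).
−366 (one year; includes Feb 29, 1660) → Mar 18, 1659 (2324 left).
−365 (one year) → Mar 18, 1658 (1959 left).
−365 (one year) → Mar 18, 1657 (1594 left).
−365 (one year) → Mar 18, 1656 (1229 left).
−366 (one year; includes Feb 29, 1656) → Mar 18, 1655 (863 left).
−365 (one year) → Mar 18, 1654 (498 left).
−365 (one year) → Mar 18, 1653 (133 left).
−18 → Feb 28, 1653 (end of Feb, 28 days; 115 left).
−28 → Jan 31, 1653 (end of Jan, 31 days; 87 left).
−31 → Dec 31, 1652 (end of Dec, 31 days; 56 left).
−31 → Nov 30, 1652 (end of Nov, 30 days; 25 left).
−25 → Nov 5, 1652.

November 5, 1652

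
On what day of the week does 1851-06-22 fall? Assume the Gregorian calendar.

Sunday

January 1, 1851 is a Wednesday.
Jan 1, 1851 → Feb 1, 1851: 31 days (January has 31).
Feb 1, 1851 → Mar 1, 1851: 28 days (February has 28).
Mar 1, 1851 → Apr 1, 1851: 31 days (March has 31).
Apr 1, 1851 → May 1, 1851: 30 days (April has 30).
May 1, 1851 → Jun 1, 1851: 31 days (May has 31).
Jun 1, 1851 → Jun 22, 1851: 21 days.
Total: 172 days.
172 mod 7 = 4, so Wednesday + 4 = Sunday.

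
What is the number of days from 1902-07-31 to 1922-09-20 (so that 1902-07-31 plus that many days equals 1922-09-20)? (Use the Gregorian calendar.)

7356

Jul 31, 1902 → Jul 31, 1903: 365 days.
Jul 31, 1903 → Jul 31, 1904: 366 days (Feb 29, 1904 is in that span).
Jul 31, 1904 → Jul 31, 1905: 365 days.
Jul 31, 1905 → Jul 31, 1906: 365 days.
Jul 31, 1906 → Jul 31, 1907: 365 days.
Jul 31, 1907 → Jul 31, 1908: 366 days (Feb 29, 1908 is in that span).
Jul 31, 1908 → Jul 31, 1909: 365 days.
Jul 31, 1909 → Jul 31, 1910: 365 days.
Jul 31, 1910 → Jul 31, 1911: 365 days.
Jul 31, 1911 → Jul 31, 1912: 366 days (Feb 29, 1912 is in that span).
Jul 31, 1912 → Jul 31, 1913: 365 days.
Jul 31, 1913 → Jul 31, 1914: 365 days.
Jul 31, 1914 → Jul 31, 1915: 365 days.
Jul 31, 1915 → Jul 31, 1916: 366 days (Feb 29, 1916 is in that span).
Jul 31, 1916 → Jul 31, 1917: 365 days.
Jul 31, 1917 → Jul 31, 1918: 365 days.
Jul 31, 1918 → Jul 31, 1919: 365 days.
Jul 31, 1919 → Jul 31, 1920: 366 days (Feb 29, 1920 is in that span).
Jul 31, 1920 → Jul 31, 1921: 365 days.
Jul 31, 1921 → Jul 31, 1922: 365 days.
Jul 31, 1922 → Aug 31, 1922: 31 days (July has 31).
Aug 31, 1922 → Sep 20, 1922: 20 days.
Total: 7356 days.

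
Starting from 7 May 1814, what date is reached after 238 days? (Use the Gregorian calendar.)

December 31, 1814

May has 31 days: +25 → Jun 1, 1814 (213 left).
Jun has 30 days: +30 → Jul 1, 1814 (183 left).
Jul has 31 days: +31 → Aug 1, 1814 (152 left).
Aug has 31 days: +31 → Sep 1, 1814 (121 left).
Sep has 30 days: +30 → Oct 1, 1814 (91 left).
Oct has 31 days: +31 → Nov 1, 1814 (60 left).
Nov has 30 days: +30 → Dec 1, 1814 (30 left).
+30 → Dec 31, 1814.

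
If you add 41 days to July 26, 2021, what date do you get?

September 5, 2021

Jul has 31 days: +6 → Aug 1, 2021 (35 left).
Aug has 31 days: +31 → Sep 1, 2021 (4 left).
+4 → Sep 5, 2021.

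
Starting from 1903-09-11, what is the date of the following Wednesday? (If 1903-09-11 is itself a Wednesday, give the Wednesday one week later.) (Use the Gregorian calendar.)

September 16, 1903

Sep 11, 1903 is a Friday.
From Friday to the next Wednesday is 5 days.
Sep 11, 1903 + 5 = Sep 16, 1903.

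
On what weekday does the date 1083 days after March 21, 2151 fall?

Friday

First find the weekday of Mar 21, 2151. Doomsday rule: the anchor day for the 2100s is Sunday. For year 51: 51÷12 = 4 r 3, and 3÷4 = 0, so 4+3+0 = 7.
Sunday + 7 ≡ Sunday — that's 2151's doomsday.
In March the doomsday date is Mar 14.
Mar 21 is 7 days after Mar 14; 7 mod 7 = 0, so Sunday + 0 = Sunday.
1083 mod 7 = 5, so 1083 days after a Sunday is Sunday + 5 = Friday.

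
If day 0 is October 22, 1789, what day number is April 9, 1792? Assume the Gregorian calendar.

900

Oct 22, 1789 → Oct 22, 1790: 365 days.
Oct 22, 1790 → Oct 22, 1791: 365 days.
Oct 22, 1791 → Nov 22, 1791: 31 days (October has 31).
Nov 22, 1791 → Dec 22, 1791: 30 days (November has 30).
Dec 22, 1791 → Jan 22, 1792: 31 days (December has 31).
Jan 22, 1792 → Feb 22, 1792: 31 days (January has 31).
Feb 22, 1792 → Mar 22, 1792: 29 days (February has 29).
Mar 22, 1792 → Apr 9, 1792: 18 days.
Total: 900 days.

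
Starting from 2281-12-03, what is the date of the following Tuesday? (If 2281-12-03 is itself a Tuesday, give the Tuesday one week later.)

December 6, 2281

Dec 3, 2281 is a Saturday.
From Saturday to the next Tuesday is 3 days.
Dec 3, 2281 + 3 = Dec 6, 2281.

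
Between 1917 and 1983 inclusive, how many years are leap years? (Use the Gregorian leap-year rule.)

Multiples of 4 in [1917,1983]: 16.
Of those, multiples of 100: 0 (not leap unless ÷400).
Multiples of 400: 0.
Leap years = 16 − 0 + 0 = 16.

16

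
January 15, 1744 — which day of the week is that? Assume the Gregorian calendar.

Wednesday

Doomsday rule: the anchor day for the 1700s is Sunday. For year 44: 44÷12 = 3 r 8, and 8÷4 = 2, so 3+8+2 = 13.
Sunday + 13 ≡ Saturday — that's 1744's doomsday.
In January the doomsday date is Jan 4 (1744 is a leap year (divisible by 4)).
Jan 15 is 11 days after Jan 4; 11 mod 7 = 4, so Saturday + 4 = Wednesday.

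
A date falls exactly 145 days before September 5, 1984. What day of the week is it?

Sep 5, 1984 is a Wednesday.
145 mod 7 = 5, so 145 days before a Wednesday is Wednesday − 5 = Friday.

Friday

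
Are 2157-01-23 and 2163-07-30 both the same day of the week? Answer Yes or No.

From Jan 23, 2157 to Jul 30, 2163 is 2379 days.
2379 mod 7 = 6, so they are different weekdays.
(Jan 23, 2157 is a Sunday; Jul 30, 2163 is a Saturday.)

No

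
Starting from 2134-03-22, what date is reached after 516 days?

August 20, 2135

+365 (one year) → Mar 22, 2135 (151 left).
Mar has 31 days: +10 → Apr 1, 2135 (141 left).
Apr has 30 days: +30 → May 1, 2135 (111 left).
May has 31 days: +31 → Jun 1, 2135 (80 left).
Jun has 30 days: +30 → Jul 1, 2135 (50 left).
Jul has 31 days: +31 → Aug 1, 2135 (19 left).
+19 → Aug 20, 2135.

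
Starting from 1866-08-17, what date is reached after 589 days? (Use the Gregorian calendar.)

+365 (one year) → Aug 17, 1867 (224 left).
Aug has 31 days: +15 → Sep 1, 1867 (209 left).
Sep has 30 days: +30 → Oct 1, 1867 (179 left).
Oct has 31 days: +31 → Nov 1, 1867 (148 left).
Nov has 30 days: +30 → Dec 1, 1867 (118 left).
Dec has 31 days: +31 → Jan 1, 1868 (87 left).
Jan has 31 days: +31 → Feb 1, 1868 (56 left).
Feb has 29 days: +29 → Mar 1, 1868 (27 left).
+27 → Mar 28, 1868.

March 28, 1868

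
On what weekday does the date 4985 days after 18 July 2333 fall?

Wednesday

Jul 18, 2333 is a Tuesday.
4985 mod 7 = 1, so 4985 days after a Tuesday is Tuesday + 1 = Wednesday.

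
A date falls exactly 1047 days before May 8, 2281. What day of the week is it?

Wednesday

First find the weekday of May 8, 2281. Doomsday rule: the anchor day for the 2200s is Friday. For year 81: 81÷12 = 6 r 9, and 9÷4 = 2, so 6+9+2 = 17.
Friday + 17 ≡ Monday — that's 2281's doomsday.
In May the doomsday date is May 9.
May 8 is 1 day before May 9; 1 mod 7 = 1, so Monday − 1 = Sunday.
1047 mod 7 = 4, so 1047 days before a Sunday is Sunday − 4 = Wednesday.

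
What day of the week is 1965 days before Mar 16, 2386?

First find the weekday of Mar 16, 2386. Doomsday rule: the anchor day for the 2300s is Wednesday. For year 86: 86÷12 = 7 r 2, and 2÷4 = 0, so 7+2+0 = 9.
Wednesday + 9 ≡ Friday — that's 2386's doomsday.
In March the doomsday date is Mar 14.
Mar 16 is 2 days after Mar 14; 2 mod 7 = 2, so Friday + 2 = Sunday.
1965 mod 7 = 5, so 1965 days before a Sunday is Sunday − 5 = Tuesday.

Tuesday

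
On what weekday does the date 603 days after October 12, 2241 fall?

First find the weekday of Oct 12, 2241. Doomsday rule: the anchor day for the 2200s is Friday. For year 41: 41÷12 = 3 r 5, and 5÷4 = 1, so 3+5+1 = 9.
Friday + 9 ≡ Sunday — that's 2241's doomsday.
In October the doomsday date is Oct 10.
Oct 12 is 2 days after Oct 10; 2 mod 7 = 2, so Sunday + 2 = Tuesday.
603 mod 7 = 1, so 603 days after a Tuesday is Tuesday + 1 = Wednesday.

Wednesday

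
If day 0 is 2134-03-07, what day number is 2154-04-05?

Mar 7, 2134 → Mar 7, 2135: 365 days.
Mar 7, 2135 → Mar 7, 2136: 366 days (Feb 29, 2136 is in that span).
Mar 7, 2136 → Mar 7, 2137: 365 days.
Mar 7, 2137 → Mar 7, 2138: 365 days.
Mar 7, 2138 → Mar 7, 2139: 365 days.
Mar 7, 2139 → Mar 7, 2140: 366 days (Feb 29, 2140 is in that span).
Mar 7, 2140 → Mar 7, 2141: 365 days.
Mar 7, 2141 → Mar 7, 2142: 365 days.
Mar 7, 2142 → Mar 7, 2143: 365 days.
Mar 7, 2143 → Mar 7, 2144: 366 days (Feb 29, 2144 is in that span).
Mar 7, 2144 → Mar 7, 2145: 365 days.
Mar 7, 2145 → Mar 7, 2146: 365 days.
Mar 7, 2146 → Mar 7, 2147: 365 days.
Mar 7, 2147 → Mar 7, 2148: 366 days (Feb 29, 2148 is in that span).
Mar 7, 2148 → Mar 7, 2149: 365 days.
Mar 7, 2149 → Mar 7, 2150: 365 days.
Mar 7, 2150 → Mar 7, 2151: 365 days.
Mar 7, 2151 → Mar 7, 2152: 366 days (Feb 29, 2152 is in that span).
Mar 7, 2152 → Mar 7, 2153: 365 days.
Mar 7, 2153 → Apr 7, 2153: 31 days (March has 31).
Apr 7, 2153 → May 7, 2153: 30 days (April has 30).
May 7, 2153 → Jun 7, 2153: 31 days (May has 31).
Jun 7, 2153 → Jul 7, 2153: 30 days (June has 30).
Jul 7, 2153 → Aug 7, 2153: 31 days (July has 31).
Aug 7, 2153 → Sep 7, 2153: 31 days (August has 31).
Sep 7, 2153 → Oct 7, 2153: 30 days (September has 30).
Oct 7, 2153 → Nov 7, 2153: 31 days (October has 31).
Nov 7, 2153 → Dec 7, 2153: 30 days (November has 30).
Dec 7, 2153 → Jan 7, 2154: 31 days (December has 31).
Jan 7, 2154 → Feb 7, 2154: 31 days (January has 31).
Feb 7, 2154 → Mar 7, 2154: 28 days (February has 28).
Mar 7, 2154 → Apr 5, 2154: 29 days.
Total: 7334 days.

7334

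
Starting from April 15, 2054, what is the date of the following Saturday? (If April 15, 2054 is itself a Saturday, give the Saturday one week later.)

Apr 15, 2054 is a Wednesday.
From Wednesday to the next Saturday is 3 days.
Apr 15, 2054 + 3 = Apr 18, 2054.

April 18, 2054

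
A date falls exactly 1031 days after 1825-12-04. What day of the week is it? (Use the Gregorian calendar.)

Dec 4, 1825 is a Sunday.
1031 mod 7 = 2, so 1031 days after a Sunday is Sunday + 2 = Tuesday.

Tuesday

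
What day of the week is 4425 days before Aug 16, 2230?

Sunday

First find the weekday of Aug 16, 2230. Doomsday rule: the anchor day for the 2200s is Friday. For year 30: 30÷12 = 2 r 6, and 6÷4 = 1, so 2+6+1 = 9.
Friday + 9 ≡ Sunday — that's 2230's doomsday.
In August the doomsday date is Aug 8.
Aug 16 is 8 days after Aug 8; 8 mod 7 = 1, so Sunday + 1 = Monday.
4425 mod 7 = 1, so 4425 days before a Monday is Monday − 1 = Sunday.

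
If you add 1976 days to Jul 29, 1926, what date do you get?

December 26, 1931

+365 (one year) → Jul 29, 1927 (1611 left).
+366 (one year; includes Feb 29, 1928) → Jul 29, 1928 (1245 left).
+365 (one year) → Jul 29, 1929 (880 left).
+365 (one year) → Jul 29, 1930 (515 left).
+365 (one year) → Jul 29, 1931 (150 left).
Jul has 31 days: +3 → Aug 1, 1931 (147 left).
Aug has 31 days: +31 → Sep 1, 1931 (116 left).
Sep has 30 days: +30 → Oct 1, 1931 (86 left).
Oct has 31 days: +31 → Nov 1, 1931 (55 left).
Nov has 30 days: +30 → Dec 1, 1931 (25 left).
+25 → Dec 26, 1931.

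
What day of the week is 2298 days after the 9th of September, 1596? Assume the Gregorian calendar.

Sep 9, 1596 is a Monday.
2298 mod 7 = 2, so 2298 days after a Monday is Monday + 2 = Wednesday.

Wednesday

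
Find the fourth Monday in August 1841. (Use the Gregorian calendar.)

August 1, 1841 is a Sunday.
The first Monday is therefore August 2 (1 days later).
The fourth Monday is 2 + 3×7 = August 23.

August 23, 1841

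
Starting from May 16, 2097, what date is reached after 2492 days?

+365 (one year) → May 16, 2098 (2127 left).
+365 (one year) → May 16, 2099 (1762 left).
+365 (one year) → May 16, 2100 (1397 left).
+365 (one year) → May 16, 2101 (1032 left).
+365 (one year) → May 16, 2102 (667 left).
+365 (one year) → May 16, 2103 (302 left).
May has 31 days: +16 → Jun 1, 2103 (286 left).
Jun has 30 days: +30 → Jul 1, 2103 (256 left).
Jul has 31 days: +31 → Aug 1, 2103 (225 left).
Aug has 31 days: +31 → Sep 1, 2103 (194 left).
Sep has 30 days: +30 → Oct 1, 2103 (164 left).
Oct has 31 days: +31 → Nov 1, 2103 (133 left).
Nov has 30 days: +30 → Dec 1, 2103 (103 left).
Dec has 31 days: +31 → Jan 1, 2104 (72 left).
Jan has 31 days: +31 → Feb 1, 2104 (41 left).
Feb has 29 days: +29 → Mar 1, 2104 (12 left).
+12 → Mar 13, 2104.

March 13, 2104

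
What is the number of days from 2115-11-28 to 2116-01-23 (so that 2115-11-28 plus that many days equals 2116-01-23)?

56

Nov 28, 2115 → Dec 28, 2115: 30 days (November has 30).
Dec 28, 2115 → Jan 23, 2116: 26 days.
Total: 56 days.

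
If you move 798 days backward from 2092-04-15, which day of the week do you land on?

Tuesday

Apr 15, 2092 is a Tuesday.
798 mod 7 = 0, so 798 days before a Tuesday is Tuesday − 0 = Tuesday.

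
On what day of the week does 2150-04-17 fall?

January 1, 2150 is a Thursday.
Jan 1, 2150 → Feb 1, 2150: 31 days (January has 31).
Feb 1, 2150 → Mar 1, 2150: 28 days (February has 28).
Mar 1, 2150 → Apr 1, 2150: 31 days (March has 31).
Apr 1, 2150 → Apr 17, 2150: 16 days.
Total: 106 days.
106 mod 7 = 1, so Thursday + 1 = Friday.

Friday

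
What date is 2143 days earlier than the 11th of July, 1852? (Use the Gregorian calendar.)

August 29, 1846

−366 (one year; includes Feb 29, 1852) → Jul 11, 1851 (1777 left).
−365 (one year) → Jul 11, 1850 (1412 left).
−365 (one year) → Jul 11, 1849 (1047 left).
−365 (one year) → Jul 11, 1848 (682 left).
−366 (one year; includes Feb 29, 1848) → Jul 11, 1847 (316 left).
−11 → Jun 30, 1847 (end of Jun, 30 days; 305 left).
−30 → May 31, 1847 (end of May, 31 days; 275 left).
−31 → Apr 30, 1847 (end of Apr, 30 days; 244 left).
−30 → Mar 31, 1847 (end of Mar, 31 days; 214 left).
−31 → Feb 28, 1847 (end of Feb, 28 days; 183 left).
−28 → Jan 31, 1847 (end of Jan, 31 days; 155 left).
−31 → Dec 31, 1846 (end of Dec, 31 days; 124 left).
−31 → Nov 30, 1846 (end of Nov, 30 days; 93 left).
−30 → Oct 31, 1846 (end of Oct, 31 days; 63 left).
−31 → Sep 30, 1846 (end of Sep, 30 days; 32 left).
−30 → Aug 31, 1846 (end of Aug, 31 days; 2 left).
−2 → Aug 29, 1846.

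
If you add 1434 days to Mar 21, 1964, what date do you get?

February 23, 1968

+365 (one year) → Mar 21, 1965 (1069 left).
+365 (one year) → Mar 21, 1966 (704 left).
+365 (one year) → Mar 21, 1967 (339 left).
Mar has 31 days: +11 → Apr 1, 1967 (328 left).
Apr has 30 days: +30 → May 1, 1967 (298 left).
May has 31 days: +31 → Jun 1, 1967 (267 left).
Jun has 30 days: +30 → Jul 1, 1967 (237 left).
Jul has 31 days: +31 → Aug 1, 1967 (206 left).
Aug has 31 days: +31 → Sep 1, 1967 (175 left).
Sep has 30 days: +30 → Oct 1, 1967 (145 left).
Oct has 31 days: +31 → Nov 1, 1967 (114 left).
Nov has 30 days: +30 → Dec 1, 1967 (84 left).
Dec has 31 days: +31 → Jan 1, 1968 (53 left).
Jan has 31 days: +31 → Feb 1, 1968 (22 left).
+22 → Feb 23, 1968.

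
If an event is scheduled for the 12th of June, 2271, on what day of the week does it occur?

Monday

Doomsday rule: the anchor day for the 2200s is Friday. For year 71: 71÷12 = 5 r 11, and 11÷4 = 2, so 5+11+2 = 18.
Friday + 18 ≡ Tuesday — that's 2271's doomsday.
In June the doomsday date is Jun 6.
Jun 12 is 6 days after Jun 6; 6 mod 7 = 6, so Tuesday + 6 = Monday.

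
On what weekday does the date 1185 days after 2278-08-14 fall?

First find the weekday of Aug 14, 2278. Doomsday rule: the anchor day for the 2200s is Friday. For year 78: 78÷12 = 6 r 6, and 6÷4 = 1, so 6+6+1 = 13.
Friday + 13 ≡ Thursday — that's 2278's doomsday.
In August the doomsday date is Aug 8.
Aug 14 is 6 days after Aug 8; 6 mod 7 = 6, so Thursday + 6 = Wednesday.
1185 mod 7 = 2, so 1185 days after a Wednesday is Wednesday + 2 = Friday.

Friday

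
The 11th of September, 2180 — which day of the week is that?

Monday

Doomsday rule: the anchor day for the 2100s is Sunday. For year 80: 80÷12 = 6 r 8, and 8÷4 = 2, so 6+8+2 = 16.
Sunday + 16 ≡ Tuesday — that's 2180's doomsday.
In September the doomsday date is Sep 5.
Sep 11 is 6 days after Sep 5; 6 mod 7 = 6, so Tuesday + 6 = Monday.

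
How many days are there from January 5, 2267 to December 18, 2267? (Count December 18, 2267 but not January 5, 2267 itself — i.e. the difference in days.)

347

Jan 5, 2267 → Feb 5, 2267: 31 days (January has 31).
Feb 5, 2267 → Mar 5, 2267: 28 days (February has 28).
Mar 5, 2267 → Apr 5, 2267: 31 days (March has 31).
Apr 5, 2267 → May 5, 2267: 30 days (April has 30).
May 5, 2267 → Jun 5, 2267: 31 days (May has 31).
Jun 5, 2267 → Jul 5, 2267: 30 days (June has 30).
Jul 5, 2267 → Aug 5, 2267: 31 days (July has 31).
Aug 5, 2267 → Sep 5, 2267: 31 days (August has 31).
Sep 5, 2267 → Oct 5, 2267: 30 days (September has 30).
Oct 5, 2267 → Nov 5, 2267: 31 days (October has 31).
Nov 5, 2267 → Dec 5, 2267: 30 days (November has 30).
Dec 5, 2267 → Dec 18, 2267: 13 days.
Total: 347 days.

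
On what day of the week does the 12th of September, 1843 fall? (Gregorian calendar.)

Tuesday

Doomsday rule: the anchor day for the 1800s is Friday. For year 43: 43÷12 = 3 r 7, and 7÷4 = 1, so 3+7+1 = 11.
Friday + 11 ≡ Tuesday — that's 1843's doomsday.
In September the doomsday date is Sep 5.
Sep 12 is 7 days after Sep 5; 7 mod 7 = 0, so Tuesday + 0 = Tuesday.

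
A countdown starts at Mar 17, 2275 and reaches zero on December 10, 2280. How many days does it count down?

Mar 17, 2275 → Mar 17, 2276: 366 days (Feb 29, 2276 is in that span).
Mar 17, 2276 → Mar 17, 2277: 365 days.
Mar 17, 2277 → Mar 17, 2278: 365 days.
Mar 17, 2278 → Mar 17, 2279: 365 days.
Mar 17, 2279 → Mar 17, 2280: 366 days (Feb 29, 2280 is in that span).
Mar 17, 2280 → Apr 17, 2280: 31 days (March has 31).
Apr 17, 2280 → May 17, 2280: 30 days (April has 30).
May 17, 2280 → Jun 17, 2280: 31 days (May has 31).
Jun 17, 2280 → Jul 17, 2280: 30 days (June has 30).
Jul 17, 2280 → Aug 17, 2280: 31 days (July has 31).
Aug 17, 2280 → Sep 17, 2280: 31 days (August has 31).
Sep 17, 2280 → Oct 17, 2280: 30 days (September has 30).
Oct 17, 2280 → Nov 17, 2280: 31 days (October has 31).
Nov 17, 2280 → Dec 10, 2280: 23 days.
Total: 2095 days.

2095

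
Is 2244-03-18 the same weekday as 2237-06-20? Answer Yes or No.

From Jun 20, 2237 to Mar 18, 2244 is 2463 days.
2463 mod 7 = 6, so they are different weekdays.
(Jun 20, 2237 is a Tuesday; Mar 18, 2244 is a Monday.)

No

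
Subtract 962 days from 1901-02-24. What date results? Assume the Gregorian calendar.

July 7, 1898

−365 (one year) → Feb 24, 1900 (597 left).
−365 (one year) → Feb 24, 1899 (232 left).
−24 → Jan 31, 1899 (end of Jan, 31 days; 208 left).
−31 → Dec 31, 1898 (end of Dec, 31 days; 177 left).
−31 → Nov 30, 1898 (end of Nov, 30 days; 146 left).
−30 → Oct 31, 1898 (end of Oct, 31 days; 116 left).
−31 → Sep 30, 1898 (end of Sep, 30 days; 85 left).
−30 → Aug 31, 1898 (end of Aug, 31 days; 55 left).
−31 → Jul 31, 1898 (end of Jul, 31 days; 24 left).
−24 → Jul 7, 1898.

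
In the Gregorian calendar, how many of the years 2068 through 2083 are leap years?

4

Multiples of 4 in [2068,2083]: 4.
Of those, multiples of 100: 0 (not leap unless ÷400).
Multiples of 400: 0.
Leap years = 4 − 0 + 0 = 4.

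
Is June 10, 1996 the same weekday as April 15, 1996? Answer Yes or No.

Yes

From Apr 15, 1996 to Jun 10, 1996 is 56 days.
56 mod 7 = 0, so they are the same weekday.
(Apr 15, 1996 is a Monday; Jun 10, 1996 is a Monday.)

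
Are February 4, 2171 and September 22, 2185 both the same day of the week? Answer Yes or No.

No

From Feb 4, 2171 to Sep 22, 2185 is 5344 days.
5344 mod 7 = 3, so they are different weekdays.
(Feb 4, 2171 is a Monday; Sep 22, 2185 is a Thursday.)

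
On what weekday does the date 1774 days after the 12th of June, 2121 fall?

Sunday

First find the weekday of Jun 12, 2121. Doomsday rule: the anchor day for the 2100s is Sunday. For year 21: 21÷12 = 1 r 9, and 9÷4 = 2, so 1+9+2 = 12.
Sunday + 12 ≡ Friday — that's 2121's doomsday.
In June the doomsday date is Jun 6.
Jun 12 is 6 days after Jun 6; 6 mod 7 = 6, so Friday + 6 = Thursday.
1774 mod 7 = 3, so 1774 days after a Thursday is Thursday + 3 = Sunday.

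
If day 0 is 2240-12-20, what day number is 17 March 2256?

5566

Dec 20, 2240 → Dec 20, 2241: 365 days.
Dec 20, 2241 → Dec 20, 2242: 365 days.
Dec 20, 2242 → Dec 20, 2243: 365 days.
Dec 20, 2243 → Dec 20, 2244: 366 days (Feb 29, 2244 is in that span).
Dec 20, 2244 → Dec 20, 2245: 365 days.
Dec 20, 2245 → Dec 20, 2246: 365 days.
Dec 20, 2246 → Dec 20, 2247: 365 days.
Dec 20, 2247 → Dec 20, 2248: 366 days (Feb 29, 2248 is in that span).
Dec 20, 2248 → Dec 20, 2249: 365 days.
Dec 20, 2249 → Dec 20, 2250: 365 days.
Dec 20, 2250 → Dec 20, 2251: 365 days.
Dec 20, 2251 → Dec 20, 2252: 366 days (Feb 29, 2252 is in that span).
Dec 20, 2252 → Dec 20, 2253: 365 days.
Dec 20, 2253 → Dec 20, 2254: 365 days.
Dec 20, 2254 → Dec 20, 2255: 365 days.
Dec 20, 2255 → Jan 20, 2256: 31 days (December has 31).
Jan 20, 2256 → Feb 20, 2256: 31 days (January has 31).
Feb 20, 2256 → Mar 17, 2256: 26 days.
Total: 5566 days.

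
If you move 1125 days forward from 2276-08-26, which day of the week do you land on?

Thursday

Aug 26, 2276 is a Saturday.
1125 mod 7 = 5, so 1125 days after a Saturday is Saturday + 5 = Thursday.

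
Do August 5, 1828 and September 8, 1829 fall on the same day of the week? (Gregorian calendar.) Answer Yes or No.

From Aug 5, 1828 to Sep 8, 1829 is 399 days.
399 mod 7 = 0, so they are the same weekday.
(Aug 5, 1828 is a Tuesday; Sep 8, 1829 is a Tuesday.)

Yes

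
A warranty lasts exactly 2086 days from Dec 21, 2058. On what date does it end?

September 6, 2064

+365 (one year) → Dec 21, 2059 (1721 left).
+366 (one year; includes Feb 29, 2060) → Dec 21, 2060 (1355 left).
+365 (one year) → Dec 21, 2061 (990 left).
+365 (one year) → Dec 21, 2062 (625 left).
+365 (one year) → Dec 21, 2063 (260 left).
Dec has 31 days: +11 → Jan 1, 2064 (249 left).
Jan has 31 days: +31 → Feb 1, 2064 (218 left).
Feb has 29 days: +29 → Mar 1, 2064 (189 left).
Mar has 31 days: +31 → Apr 1, 2064 (158 left).
Apr has 30 days: +30 → May 1, 2064 (128 left).
May has 31 days: +31 → Jun 1, 2064 (97 left).
Jun has 30 days: +30 → Jul 1, 2064 (67 left).
Jul has 31 days: +31 → Aug 1, 2064 (36 left).
Aug has 31 days: +31 → Sep 1, 2064 (5 left).
+5 → Sep 6, 2064.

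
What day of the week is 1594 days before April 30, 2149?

Friday

First find the weekday of Apr 30, 2149. Doomsday rule: the anchor day for the 2100s is Sunday. For year 49: 49÷12 = 4 r 1, and 1÷4 = 0, so 4+1+0 = 5.
Sunday + 5 ≡ Friday — that's 2149's doomsday.
In April the doomsday date is Apr 4.
Apr 30 is 26 days after Apr 4; 26 mod 7 = 5, so Friday + 5 = Wednesday.
1594 mod 7 = 5, so 1594 days before a Wednesday is Wednesday − 5 = Friday.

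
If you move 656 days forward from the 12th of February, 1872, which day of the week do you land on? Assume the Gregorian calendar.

First find the weekday of Feb 12, 1872. Doomsday rule: the anchor day for the 1800s is Friday. For year 72: 72÷12 = 6 r 0, and 0÷4 = 0, so 6+0+0 = 6.
Friday + 6 ≡ Thursday — that's 1872's doomsday.
In February the doomsday date is Feb 29 (1872 is a leap year (divisible by 4)).
Feb 12 is 17 days before Feb 29; 17 mod 7 = 3, so Thursday − 3 = Monday.
656 mod 7 = 5, so 656 days after a Monday is Monday + 5 = Saturday.

Saturday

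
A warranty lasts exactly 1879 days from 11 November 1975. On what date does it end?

January 2, 1981

+366 (one year; includes Feb 29, 1976) → Nov 11, 1976 (1513 left).
+365 (one year) → Nov 11, 1977 (1148 left).
+365 (one year) → Nov 11, 1978 (783 left).
+365 (one year) → Nov 11, 1979 (418 left).
+366 (one year; includes Feb 29, 1980) → Nov 11, 1980 (52 left).
Nov has 30 days: +20 → Dec 1, 1980 (32 left).
Dec has 31 days: +31 → Jan 1, 1981 (1 left).
+1 → Jan 2, 1981.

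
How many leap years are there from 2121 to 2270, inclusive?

Multiples of 4 in [2121,2270]: 37.
Of those, multiples of 100: 1 (not leap unless ÷400).
Multiples of 400: 0.
Leap years = 37 − 1 + 0 = 36.

36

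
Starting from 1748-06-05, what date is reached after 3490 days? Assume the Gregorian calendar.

December 25, 1757

+365 (one year) → Jun 5, 1749 (3125 left).
+365 (one year) → Jun 5, 1750 (2760 left).
+365 (one year) → Jun 5, 1751 (2395 left).
+366 (one year; includes Feb 29, 1752) → Jun 5, 1752 (2029 left).
+365 (one year) → Jun 5, 1753 (1664 left).
+365 (one year) → Jun 5, 1754 (1299 left).
+365 (one year) → Jun 5, 1755 (934 left).
+366 (one year; includes Feb 29, 1756) → Jun 5, 1756 (568 left).
+365 (one year) → Jun 5, 1757 (203 left).
Jun has 30 days: +26 → Jul 1, 1757 (177 left).
Jul has 31 days: +31 → Aug 1, 1757 (146 left).
Aug has 31 days: +31 → Sep 1, 1757 (115 left).
Sep has 30 days: +30 → Oct 1, 1757 (85 left).
Oct has 31 days: +31 → Nov 1, 1757 (54 left).
Nov has 30 days: +30 → Dec 1, 1757 (24 left).
+24 → Dec 25, 1757.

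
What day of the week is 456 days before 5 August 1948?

First find the weekday of Aug 5, 1948. Doomsday rule: the anchor day for the 1900s is Wednesday. For year 48: 48÷12 = 4 r 0, and 0÷4 = 0, so 4+0+0 = 4.
Wednesday + 4 ≡ Sunday — that's 1948's doomsday.
In August the doomsday date is Aug 8.
Aug 5 is 3 days before Aug 8; 3 mod 7 = 3, so Sunday − 3 = Thursday.
456 mod 7 = 1, so 456 days before a Thursday is Thursday − 1 = Wednesday.

Wednesday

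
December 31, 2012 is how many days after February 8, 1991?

7997

Feb 8, 1991 → Feb 8, 1992: 365 days.
Feb 8, 1992 → Feb 8, 1993: 366 days (Feb 29, 1992 is in that span).
Feb 8, 1993 → Feb 8, 1994: 365 days.
Feb 8, 1994 → Feb 8, 1995: 365 days.
Feb 8, 1995 → Feb 8, 1996: 365 days.
Feb 8, 1996 → Feb 8, 1997: 366 days (Feb 29, 1996 is in that span).
Feb 8, 1997 → Feb 8, 1998: 365 days.
Feb 8, 1998 → Feb 8, 1999: 365 days.
Feb 8, 1999 → Feb 8, 2000: 365 days.
Feb 8, 2000 → Feb 8, 2001: 366 days (Feb 29, 2000 is in that span).
Feb 8, 2001 → Feb 8, 2002: 365 days.
Feb 8, 2002 → Feb 8, 2003: 365 days.
Feb 8, 2003 → Feb 8, 2004: 365 days.
Feb 8, 2004 → Feb 8, 2005: 366 days (Feb 29, 2004 is in that span).
Feb 8, 2005 → Feb 8, 2006: 365 days.
Feb 8, 2006 → Feb 8, 2007: 365 days.
Feb 8, 2007 → Feb 8, 2008: 365 days.
Feb 8, 2008 → Feb 8, 2009: 366 days (Feb 29, 2008 is in that span).
Feb 8, 2009 → Feb 8, 2010: 365 days.
Feb 8, 2010 → Feb 8, 2011: 365 days.
Feb 8, 2011 → Feb 8, 2012: 365 days.
Feb 8, 2012 → Mar 8, 2012: 29 days (February has 29).
Mar 8, 2012 → Apr 8, 2012: 31 days (March has 31).
Apr 8, 2012 → May 8, 2012: 30 days (April has 30).
May 8, 2012 → Jun 8, 2012: 31 days (May has 31).
Jun 8, 2012 → Jul 8, 2012: 30 days (June has 30).
Jul 8, 2012 → Aug 8, 2012: 31 days (July has 31).
Aug 8, 2012 → Sep 8, 2012: 31 days (August has 31).
Sep 8, 2012 → Oct 8, 2012: 30 days (September has 30).
Oct 8, 2012 → Nov 8, 2012: 31 days (October has 31).
Nov 8, 2012 → Dec 8, 2012: 30 days (November has 30).
Dec 8, 2012 → Dec 31, 2012: 23 days.
Total: 7997 days.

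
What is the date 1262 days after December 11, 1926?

+365 (one year) → Dec 11, 1927 (897 left).
+366 (one year; includes Feb 29, 1928) → Dec 11, 1928 (531 left).
+365 (one year) → Dec 11, 1929 (166 left).
Dec has 31 days: +21 → Jan 1, 1930 (145 left).
Jan has 31 days: +31 → Feb 1, 1930 (114 left).
Feb has 28 days: +28 → Mar 1, 1930 (86 left).
Mar has 31 days: +31 → Apr 1, 1930 (55 left).
Apr has 30 days: +30 → May 1, 1930 (25 left).
+25 → May 26, 1930.

May 26, 1930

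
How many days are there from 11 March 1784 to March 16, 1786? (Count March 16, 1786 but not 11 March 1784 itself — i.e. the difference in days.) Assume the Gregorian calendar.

Mar 11, 1784 → Mar 11, 1785: 365 days.
Mar 11, 1785 → Apr 11, 1785: 31 days (March has 31).
Apr 11, 1785 → May 11, 1785: 30 days (April has 30).
May 11, 1785 → Jun 11, 1785: 31 days (May has 31).
Jun 11, 1785 → Jul 11, 1785: 30 days (June has 30).
Jul 11, 1785 → Aug 11, 1785: 31 days (July has 31).
Aug 11, 1785 → Sep 11, 1785: 31 days (August has 31).
Sep 11, 1785 → Oct 11, 1785: 30 days (September has 30).
Oct 11, 1785 → Nov 11, 1785: 31 days (October has 31).
Nov 11, 1785 → Dec 11, 1785: 30 days (November has 30).
Dec 11, 1785 → Jan 11, 1786: 31 days (December has 31).
Jan 11, 1786 → Feb 11, 1786: 31 days (January has 31).
Feb 11, 1786 → Mar 11, 1786: 28 days (February has 28).
Mar 11, 1786 → Mar 16, 1786: 5 days.
Total: 735 days.

735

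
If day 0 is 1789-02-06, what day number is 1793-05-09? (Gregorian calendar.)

1553

Feb 6, 1789 → Feb 6, 1790: 365 days.
Feb 6, 1790 → Feb 6, 1791: 365 days.
Feb 6, 1791 → Feb 6, 1792: 365 days.
Feb 6, 1792 → Feb 6, 1793: 366 days (Feb 29, 1792 is in that span).
Feb 6, 1793 → Mar 6, 1793: 28 days (February has 28).
Mar 6, 1793 → Apr 6, 1793: 31 days (March has 31).
Apr 6, 1793 → May 6, 1793: 30 days (April has 30).
May 6, 1793 → May 9, 1793: 3 days.
Total: 1553 days.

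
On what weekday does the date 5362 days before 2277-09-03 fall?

Monday

First find the weekday of Sep 3, 2277. Doomsday rule: the anchor day for the 2200s is Friday. For year 77: 77÷12 = 6 r 5, and 5÷4 = 1, so 6+5+1 = 12.
Friday + 12 ≡ Wednesday — that's 2277's doomsday.
In September the doomsday date is Sep 5.
Sep 3 is 2 days before Sep 5; 2 mod 7 = 2, so Wednesday − 2 = Monday.
5362 mod 7 = 0, so 5362 days before a Monday is Monday − 0 = Monday.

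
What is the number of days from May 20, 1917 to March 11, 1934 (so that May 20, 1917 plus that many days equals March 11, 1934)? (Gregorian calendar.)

6139

May 20, 1917 → May 20, 1918: 365 days.
May 20, 1918 → May 20, 1919: 365 days.
May 20, 1919 → May 20, 1920: 366 days (Feb 29, 1920 is in that span).
May 20, 1920 → May 20, 1921: 365 days.
May 20, 1921 → May 20, 1922: 365 days.
May 20, 1922 → May 20, 1923: 365 days.
May 20, 1923 → May 20, 1924: 366 days (Feb 29, 1924 is in that span).
May 20, 1924 → May 20, 1925: 365 days.
May 20, 1925 → May 20, 1926: 365 days.
May 20, 1926 → May 20, 1927: 365 days.
May 20, 1927 → May 20, 1928: 366 days (Feb 29, 1928 is in that span).
May 20, 1928 → May 20, 1929: 365 days.
May 20, 1929 → May 20, 1930: 365 days.
May 20, 1930 → May 20, 1931: 365 days.
May 20, 1931 → May 20, 1932: 366 days (Feb 29, 1932 is in that span).
May 20, 1932 → May 20, 1933: 365 days.
May 20, 1933 → Jun 20, 1933: 31 days (May has 31).
Jun 20, 1933 → Jul 20, 1933: 30 days (June has 30).
Jul 20, 1933 → Aug 20, 1933: 31 days (July has 31).
Aug 20, 1933 → Sep 20, 1933: 31 days (August has 31).
Sep 20, 1933 → Oct 20, 1933: 30 days (September has 30).
Oct 20, 1933 → Nov 20, 1933: 31 days (October has 31).
Nov 20, 1933 → Dec 20, 1933: 30 days (November has 30).
Dec 20, 1933 → Jan 20, 1934: 31 days (December has 31).
Jan 20, 1934 → Feb 20, 1934: 31 days (January has 31).
Feb 20, 1934 → Mar 11, 1934: 19 days.
Total: 6139 days.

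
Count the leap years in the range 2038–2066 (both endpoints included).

Multiples of 4 in [2038,2066]: 7.
Of those, multiples of 100: 0 (not leap unless ÷400).
Multiples of 400: 0.
Leap years = 7 − 0 + 0 = 7.

7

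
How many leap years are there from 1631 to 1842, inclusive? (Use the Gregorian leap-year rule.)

Multiples of 4 in [1631,1842]: 53.
Of those, multiples of 100: 2 (not leap unless ÷400).
Multiples of 400: 0.
Leap years = 53 − 2 + 0 = 51.

51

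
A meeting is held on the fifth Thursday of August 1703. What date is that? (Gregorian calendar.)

August 30, 1703

August 1, 1703 is a Wednesday.
The first Thursday is therefore August 2 (1 days later).
The fifth Thursday is 2 + 4×7 = August 30.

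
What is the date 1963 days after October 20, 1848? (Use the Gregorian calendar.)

March 6, 1854

+365 (one year) → Oct 20, 1849 (1598 left).
+365 (one year) → Oct 20, 1850 (1233 left).
+365 (one year) → Oct 20, 1851 (868 left).
+366 (one year; includes Feb 29, 1852) → Oct 20, 1852 (502 left).
+365 (one year) → Oct 20, 1853 (137 left).
Oct has 31 days: +12 → Nov 1, 1853 (125 left).
Nov has 30 days: +30 → Dec 1, 1853 (95 left).
Dec has 31 days: +31 → Jan 1, 1854 (64 left).
Jan has 31 days: +31 → Feb 1, 1854 (33 left).
Feb has 28 days: +28 → Mar 1, 1854 (5 left).
+5 → Mar 6, 1854.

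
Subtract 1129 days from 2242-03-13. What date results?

February 8, 2239

−365 (one year) → Mar 13, 2241 (764 left).
−365 (one year) → Mar 13, 2240 (399 left).
−13 → Feb 29, 2240 (end of Feb, 29 days; 386 left).
−29 → Jan 31, 2240 (end of Jan, 31 days; 357 left).
−31 → Dec 31, 2239 (end of Dec, 31 days; 326 left).
−31 → Nov 30, 2239 (end of Nov, 30 days; 295 left).
−30 → Oct 31, 2239 (end of Oct, 31 days; 265 left).
−31 → Sep 30, 2239 (end of Sep, 30 days; 234 left).
−30 → Aug 31, 2239 (end of Aug, 31 days; 204 left).
−31 → Jul 31, 2239 (end of Jul, 31 days; 173 left).
−31 → Jun 30, 2239 (end of Jun, 30 days; 142 left).
−30 → May 31, 2239 (end of May, 31 days; 112 left).
−31 → Apr 30, 2239 (end of Apr, 30 days; 81 left).
−30 → Mar 31, 2239 (end of Mar, 31 days; 51 left).
−31 → Feb 28, 2239 (end of Feb, 28 days; 20 left).
−20 → Feb 8, 2239.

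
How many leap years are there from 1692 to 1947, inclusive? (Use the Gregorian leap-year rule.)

61

Multiples of 4 in [1692,1947]: 64.
Of those, multiples of 100: 3 (not leap unless ÷400).
Multiples of 400: 0.
Leap years = 64 − 3 + 0 = 61.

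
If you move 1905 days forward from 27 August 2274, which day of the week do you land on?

First find the weekday of Aug 27, 2274. Doomsday rule: the anchor day for the 2200s is Friday. For year 74: 74÷12 = 6 r 2, and 2÷4 = 0, so 6+2+0 = 8.
Friday + 8 ≡ Saturday — that's 2274's doomsday.
In August the doomsday date is Aug 8.
Aug 27 is 19 days after Aug 8; 19 mod 7 = 5, so Saturday + 5 = Thursday.
1905 mod 7 = 1, so 1905 days after a Thursday is Thursday + 1 = Friday.

Friday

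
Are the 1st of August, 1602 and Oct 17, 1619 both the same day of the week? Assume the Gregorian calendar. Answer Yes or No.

From Aug 1, 1602 to Oct 17, 1619 is 6286 days.
6286 mod 7 = 0, so they are the same weekday.
(Aug 1, 1602 is a Thursday; Oct 17, 1619 is a Thursday.)

Yes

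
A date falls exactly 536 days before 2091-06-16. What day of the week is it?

Tuesday

First find the weekday of Jun 16, 2091. Doomsday rule: the anchor day for the 2000s is Tuesday. For year 91: 91÷12 = 7 r 7, and 7÷4 = 1, so 7+7+1 = 15.
Tuesday + 15 ≡ Wednesday — that's 2091's doomsday.
In June the doomsday date is Jun 6.
Jun 16 is 10 days after Jun 6; 10 mod 7 = 3, so Wednesday + 3 = Saturday.
536 mod 7 = 4, so 536 days before a Saturday is Saturday − 4 = Tuesday.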